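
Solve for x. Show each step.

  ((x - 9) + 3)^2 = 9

Step 1. [((x - 9) + 3)^2 = 9] LHS squared, RHS 9 ≥ 0: apply √ (±). So sqrt: (x - 9) + 3 = 3 or -3.
Step 2. [(x - 9) + 3 = 3 or -3] subtract 3: x sits inside (… + 3). So sub: x - 9 = 0 or -6.
Step 3. [x - 9 = 0 or -6] the outer -9 inverts by adding 9, so sub: x = 9 or 3.

Answer: x ∈ {3, 9}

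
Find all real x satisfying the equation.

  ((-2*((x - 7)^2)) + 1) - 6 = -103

Step 1. [((-2*((x - 7)^2)) + 1) - 6 = -103] peel the -6: add 6 from each side, so sub: (-2*((x - 7)^2)) + 1 = -97.
Step 2. [(-2*((x - 7)^2)) + 1 = -97] the outer +1 inverts by subtracting 1, so sub: -2*((x - 7)^2) = -98.
Step 3. [-2*((x - 7)^2) = -98] divide by the outer -2, so div: (x - 7)^2 = 49.
Step 4. [(x - 7)^2 = 49] 49 ≥ 0, LHS is (·)² — take ±√. So sqrt: x - 7 = 7 or -7.
Step 5. [x - 7 = 7 or -7] the outer -7 inverts by adding 7 ⇒ sub: x = 14 or 0.

Answer: x ∈ {0, 14}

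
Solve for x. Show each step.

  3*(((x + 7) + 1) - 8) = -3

Step 1. [3*(((x + 7) + 1) - 8) = -3] 3 out front; divide by 3 ⇒ div: ((x + 7) + 1) - 8 = -1.
Step 2. [((x + 7) + 1) - 8 = -1] -8 is outermost — add 8 both sides, so sub: (x + 7) + 1 = 7.
Step 3. [(x + 7) + 1 = 7] peel the +1: subtract 1 from each side, so sub: x + 7 = 6.
Step 4. [x + 7 = 6] peel the +7: subtract 7 from each side. So sub: x = -1.

Answer: x ∈ {-1}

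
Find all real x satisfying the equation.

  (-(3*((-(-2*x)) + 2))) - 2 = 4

Step 1. [(-(3*((-(-2*x)) + 2))) - 2 = 4] peel the -2: add 2 from each side, so sub: -(3*((-(-2*x)) + 2)) = 6.
Step 2. [-(3*((-(-2*x)) + 2)) = 6] flip signs both sides. So neg: 3*((-(-2*x)) + 2) = -6.
Step 3. [3*((-(-2*x)) + 2) = -6] 3·(inner) — divide through by 3 ⇒ div: (-(-2*x)) + 2 = -2.
Step 4. [(-(-2*x)) + 2 = -2] the outer +2 inverts by subtracting 2. So sub: -(-2*x) = -4.
Step 5. [-(-2*x) = -4] LHS negated; negate both sides ⇒ neg: -2*x = 4.
Step 6. [-2*x = 4] -2·(inner) — divide through by -2. So div: x = -2.

Answer: x ∈ {-2}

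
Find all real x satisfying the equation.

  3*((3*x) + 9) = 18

Step 1. [3*((3*x) + 9) = 18] LHS = 3·(…); ÷3 both sides ⇒ div: (3*x) + 9 = 6.
Step 2. [(3*x) + 9 = 6] 3 | LHS and 3 | 6: pull 3 out. So factor: x + 3 = 2.
Step 3. [x + 3 = 2] 3 comes off first (subtract 3), so sub: x = -1.

Answer: x ∈ {-1}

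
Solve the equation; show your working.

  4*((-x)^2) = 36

Step 1. [4*((-x)^2) = 36] leading coefficient 4: divide by 4, so div: (-x)^2 = 9.
Step 2. [(-x)^2 = 9] LHS squared, RHS 9 ≥ 0: apply √ (±). So sqrt: -x = 3 or -3.
Step 3. [-x = 3 or -3] flip signs both sides ⇒ neg: x = -3 or 3.

Answer: x ∈ {-3, 3}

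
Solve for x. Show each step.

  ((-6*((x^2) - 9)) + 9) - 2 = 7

Step 1. [((-6*((x^2) - 9)) + 9) - 2 = 7] -2 is outermost — add 2 both sides ⇒ sub: (-6*((x^2) - 9)) + 9 = 9.
Step 2. [(-6*((x^2) - 9)) + 9 = 9] +9 is outermost — subtract 9 both sides ⇒ sub: -6*((x^2) - 9) = 0.
Step 3. [-6*((x^2) - 9) = 0] divide by the outer -6, so div: (x^2) - 9 = 0.
Step 4. [(x^2) - 9 = 0] add 9: x sits inside (… - 9), so sub: x^2 = 9.
Step 5. [x^2 = 9] LHS squared, RHS 9 ≥ 0: apply √ (±). So sqrt: x = 3 or -3.

Answer: x ∈ {-3, 3}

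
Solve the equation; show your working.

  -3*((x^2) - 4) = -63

Step 1. [-3*((x^2) - 4) = -63] divide by the outer -3, so div: (x^2) - 4 = 21.
Step 2. [(x^2) - 4 = 21] peel the -4: add 4 from each side. So sub: x^2 = 25.
Step 3. [x^2 = 25] √ both sides: 25 ≥ 0 gives two branches, so sqrt: x = 5 or -5.

Answer: x ∈ {-5, 5}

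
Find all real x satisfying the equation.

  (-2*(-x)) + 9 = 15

Step 1. [(-2*(-x)) + 9 = 15] the outer +9 inverts by subtracting 9 ⇒ sub: -2*(-x) = 6.
Step 2. [-2*(-x) = 6] -2 out front; divide by -2 ⇒ div: -x = -3.
Step 3. [-x = -3] leading − — multiply by −1. So neg: x = 3.

Answer: x ∈ {3}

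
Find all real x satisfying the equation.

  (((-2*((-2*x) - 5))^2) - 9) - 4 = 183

Step 1. [(((-2*((-2*x) - 5))^2) - 9) - 4 = 183] peel the -4: add 4 from each side ⇒ sub: ((-2*((-2*x) - 5))^2) - 9 = 187.
Step 2. [((-2*((-2*x) - 5))^2) - 9 = 187] add 9: x sits inside (… - 9) ⇒ sub: (-2*((-2*x) - 5))^2 = 196.
Step 3. [(-2*((-2*x) - 5))^2 = 196] 196 ≥ 0, LHS is (·)² — take ±√. So sqrt: -2*((-2*x) - 5) = 14 or -14.
Step 4. [-2*((-2*x) - 5) = 14 or -14] LHS = -2·(…); ÷-2 both sides, so div: (-2*x) - 5 = -7 or 7.
Step 5. [(-2*x) - 5 = -7 or 7] add 5: x sits inside (… - 5), so sub: -2*x = -2 or 12.
Step 6. [-2*x = -2 or 12] -2 out front; divide by -2. So div: x = 1 or -6.

Answer: x ∈ {-6, 1}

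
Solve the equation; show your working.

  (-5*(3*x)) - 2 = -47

Step 1. [(-5*(3*x)) - 2 = -47] the outer -2 inverts by adding 2 ⇒ sub: -5*(3*x) = -45.
Step 2. [-5*(3*x) = -45] -5 out front; divide by -5. So div: 3*x = 9.
Step 3. [3*x = 9] leading coefficient 3: divide by 3, so div: x = 3.

Answer: x ∈ {3}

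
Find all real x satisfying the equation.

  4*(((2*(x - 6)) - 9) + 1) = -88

Step 1. [4*(((2*(x - 6)) - 9) + 1) = -88] 4 out front; divide by 4. So div: ((2*(x - 6)) - 9) + 1 = -22.
Step 2. [((2*(x - 6)) - 9) + 1 = -22] 1 comes off first (subtract 1). So sub: (2*(x - 6)) - 9 = -23.
Step 3. [(2*(x - 6)) - 9 = -23] the outer -9 inverts by adding 9 ⇒ sub: 2*(x - 6) = -14.
Step 4. [2*(x - 6) = -14] LHS = 2·(…); ÷2 both sides, so div: x - 6 = -7.
Step 5. [x - 6 = -7] peel the -6: add 6 from each side. So sub: x = -1.

Answer: x ∈ {-1}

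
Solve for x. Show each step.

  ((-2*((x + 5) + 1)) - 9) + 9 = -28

Step 1. [((-2*((x + 5) + 1)) - 9) + 9 = -28] the outer +9 inverts by subtracting 9, so sub: (-2*((x + 5) + 1)) - 9 = -37.
Step 2. [(-2*((x + 5) + 1)) - 9 = -37] peel the -9: add 9 from each side ⇒ sub: -2*((x + 5) + 1) = -28.
Step 3. [-2*((x + 5) + 1) = -28] divide by the outer -2, so div: (x + 5) + 1 = 14.
Step 4. [(x + 5) + 1 = 14] subtract 1: x sits inside (… + 1). So sub: x + 5 = 13.
Step 5. [x + 5 = 13] +5 is outermost — subtract 5 both sides, so sub: x = 8.

Answer: x ∈ {8}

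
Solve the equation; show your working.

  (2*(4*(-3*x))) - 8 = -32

Step 1. [(2*(4*(-3*x))) - 8 = -32] the outer -8 inverts by adding 8 ⇒ sub: 2*(4*(-3*x)) = -24.
Step 2. [2*(4*(-3*x)) = -24] LHS = 2·(…); ÷2 both sides. So div: 4*(-3*x) = -12.
Step 3. [4*(-3*x) = -12] 4·(inner) — divide through by 4. So div: -3*x = -3.
Step 4. [-3*x = -3] LHS = -3·(…); ÷-3 both sides. So div: x = 1.

Answer: x ∈ {1}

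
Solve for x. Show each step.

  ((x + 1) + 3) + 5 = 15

Step 1. [((x + 1) + 3) + 5 = 15] the outer +5 inverts by subtracting 5 ⇒ sub: (x + 1) + 3 = 10.
Step 2. [(x + 1) + 3 = 10] subtract 3: x sits inside (… + 3) ⇒ sub: x + 1 = 7.
Step 3. [x + 1 = 7] +1 is outermost — subtract 1 both sides ⇒ sub: x = 6.

Answer: x ∈ {6}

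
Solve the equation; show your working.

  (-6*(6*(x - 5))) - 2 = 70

Step 1. [(-6*(6*(x - 5))) - 2 = 70] add 2: x sits inside (… - 2). So sub: -6*(6*(x - 5)) = 72.
Step 2. [-6*(6*(x - 5)) = 72] leading coefficient -6: divide by -6 ⇒ div: 6*(x - 5) = -12.
Step 3. [6*(x - 5) = -12] divide by the outer 6, so div: x - 5 = -2.
Step 4. [x - 5 = -2] 5 comes off first (add 5), so sub: x = 3.

Answer: x ∈ {3}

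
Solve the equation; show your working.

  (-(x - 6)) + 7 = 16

Step 1. [(-(x - 6)) + 7 = 16] the outer +7 inverts by subtracting 7, so sub: -(x - 6) = 9.
Step 2. [-(x - 6) = 9] leading − — multiply by −1 ⇒ neg: x - 6 = -9.
Step 3. [x - 6 = -9] the outer -6 inverts by adding 6. So sub: x = -3.

Answer: x ∈ {-3}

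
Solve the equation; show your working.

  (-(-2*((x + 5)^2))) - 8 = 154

Step 1. [(-(-2*((x + 5)^2))) - 8 = 154] the outer -8 inverts by adding 8 ⇒ sub: -(-2*((x + 5)^2)) = 162.
Step 2. [-(-2*((x + 5)^2)) = 162] leading − — multiply by −1. So neg: -2*((x + 5)^2) = -162.
Step 3. [-2*((x + 5)^2) = -162] LHS = -2·(…); ÷-2 both sides, so div: (x + 5)^2 = 81.
Step 4. [(x + 5)^2 = 81] √ both sides: 81 ≥ 0 gives two branches. So sqrt: x + 5 = 9 or -9.
Step 5. [x + 5 = 9 or -9] +5 is outermost — subtract 5 both sides. So sub: x = 4 or -14.

Answer: x ∈ {-14, 4}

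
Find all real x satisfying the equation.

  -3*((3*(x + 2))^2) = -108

Step 1. [-3*((3*(x + 2))^2) = -108] divide by the outer -3 ⇒ div: (3*(x + 2))^2 = 36.
Step 2. [(3*(x + 2))^2 = 36] 36 ≥ 0, LHS is (·)² — take ±√ ⇒ sqrt: 3*(x + 2) = 6 or -6.
Step 3. [3*(x + 2) = 6 or -6] 3·(inner) — divide through by 3 ⇒ div: x + 2 = 2 or -2.
Step 4. [x + 2 = 2 or -2] 2 comes off first (subtract 2). So sub: x = 0 or -4.

Answer: x ∈ {-4, 0}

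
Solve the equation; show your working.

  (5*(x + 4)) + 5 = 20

Step 1. [(5*(x + 4)) + 5 = 20] 5 comes off first (subtract 5) ⇒ sub: 5*(x + 4) = 15.
Step 2. [5*(x + 4) = 15] LHS = 5·(…); ÷5 both sides, so div: x + 4 = 3.
Step 3. [x + 4 = 3] 4 comes off first (subtract 4) ⇒ sub: x = -1.

Answer: x ∈ {-1}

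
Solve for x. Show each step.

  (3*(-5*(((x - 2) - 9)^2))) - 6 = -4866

Step 1. [(3*(-5*(((x - 2) - 9)^2))) - 6 = -4866] 3 | LHS and 3 | -4866: pull 3 out. So factor: (-5*(((x - 2) - 9)^2)) - 2 = -1622.
Step 2. [(-5*(((x - 2) - 9)^2)) - 2 = -1622] peel the -2: add 2 from each side, so sub: -5*(((x - 2) - 9)^2) = -1620.
Step 3. [-5*(((x - 2) - 9)^2) = -1620] LHS = -5·(…); ÷-5 both sides, so div: ((x - 2) - 9)^2 = 324.
Step 4. [((x - 2) - 9)^2 = 324] LHS squared, RHS 324 ≥ 0: apply √ (±). So sqrt: (x - 2) - 9 = 18 or -18.
Step 5. [(x - 2) - 9 = 18 or -18] -9 is outermost — add 9 both sides ⇒ sub: x - 2 = 27 or -9.
Step 6. [x - 2 = 27 or -9] the outer -2 inverts by adding 2. So sub: x = 29 or -7.

Answer: x ∈ {-7, 29}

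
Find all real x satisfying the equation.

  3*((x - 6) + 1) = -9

Step 1. [3*((x - 6) + 1) = -9] leading coefficient 3: divide by 3 ⇒ div: (x - 6) + 1 = -3.
Step 2. [(x - 6) + 1 = -3] 1 comes off first (subtract 1) ⇒ sub: x - 6 = -4.
Step 3. [x - 6 = -4] add 6: x sits inside (… - 6), so sub: x = 2.

Answer: x ∈ {2}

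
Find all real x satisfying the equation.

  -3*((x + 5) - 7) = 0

Step 1. [-3*((x + 5) - 7) = 0] -3 out front; divide by -3, so div: (x + 5) - 7 = 0.
Step 2. [(x + 5) - 7 = 0] 7 comes off first (add 7). So sub: x + 5 = 7.
Step 3. [x + 5 = 7] subtract 5: x sits inside (… + 5) ⇒ sub: x = 2.

Answer: x ∈ {2}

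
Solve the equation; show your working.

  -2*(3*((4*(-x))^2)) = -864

Step 1. [-2*(3*((4*(-x))^2)) = -864] -2·(inner) — divide through by -2. So div: 3*((4*(-x))^2) = 432.
Step 2. [3*((4*(-x))^2) = 432] 3 out front; divide by 3. So div: (4*(-x))^2 = 144.
Step 3. [(4*(-x))^2 = 144] 144 ≥ 0, LHS is (·)² — take ±√. So sqrt: 4*(-x) = 12 or -12.
Step 4. [4*(-x) = 12 or -12] divide by the outer 4. So div: -x = 3 or -3.
Step 5. [-x = 3 or -3] flip signs both sides. So neg: x = -3 or 3.

Answer: x ∈ {-3, 3}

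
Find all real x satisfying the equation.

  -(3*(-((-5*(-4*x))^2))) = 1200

Step 1. [-(3*(-((-5*(-4*x))^2))) = 1200] flip signs both sides, so neg: 3*(-((-5*(-4*x))^2)) = -1200.
Step 2. [3*(-((-5*(-4*x))^2)) = -1200] 3·(inner) — divide through by 3 ⇒ div: -((-5*(-4*x))^2) = -400.
Step 3. [-((-5*(-4*x))^2) = -400] LHS negated; negate both sides, so neg: (-5*(-4*x))^2 = 400.
Step 4. [(-5*(-4*x))^2 = 400] 400 ≥ 0, LHS is (·)² — take ±√ ⇒ sqrt: -5*(-4*x) = 20 or -20.
Step 5. [-5*(-4*x) = 20 or -20] divide by the outer -5. So div: -4*x = -4 or 4.
Step 6. [-4*x = -4 or 4] divide by the outer -4. So div: x = 1 or -1.

Answer: x ∈ {-1, 1}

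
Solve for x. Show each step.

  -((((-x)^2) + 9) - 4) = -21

Step 1. [-((((-x)^2) + 9) - 4) = -21] flip signs both sides. So neg: (((-x)^2) + 9) - 4 = 21.
Step 2. [(((-x)^2) + 9) - 4 = 21] -4 is outermost — add 4 both sides. So sub: ((-x)^2) + 9 = 25.
Step 3. [((-x)^2) + 9 = 25] +9 is outermost — subtract 9 both sides ⇒ sub: (-x)^2 = 16.
Step 4. [(-x)^2 = 16] √ both sides: 16 ≥ 0 gives two branches, so sqrt: -x = 4 or -4.
Step 5. [-x = 4 or -4] LHS negated; negate both sides, so neg: x = -4 or 4.

Answer: x ∈ {-4, 4}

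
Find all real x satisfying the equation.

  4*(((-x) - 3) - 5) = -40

Step 1. [4*(((-x) - 3) - 5) = -40] divide by the outer 4 ⇒ div: ((-x) - 3) - 5 = -10.
Step 2. [((-x) - 3) - 5 = -10] the outer -5 inverts by adding 5 ⇒ sub: (-x) - 3 = -5.
Step 3. [(-x) - 3 = -5] peel the -3: add 3 from each side, so sub: -x = -2.
Step 4. [-x = -2] flip signs both sides, so neg: x = 2.

Answer: x ∈ {2}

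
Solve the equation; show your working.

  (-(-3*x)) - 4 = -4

Step 1. [(-(-3*x)) - 4 = -4] 4 comes off first (add 4). So sub: -(-3*x) = 0.
Step 2. [-(-3*x) = 0] flip signs both sides. So neg: -3*x = 0.
Step 3. [-3*x = 0] divide by the outer -3 ⇒ div: x = 0.

Answer: x ∈ {0}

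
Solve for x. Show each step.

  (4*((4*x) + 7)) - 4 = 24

Step 1. [(4*((4*x) + 7)) - 4 = 24] common factor 4 (LHS and 24) — divide through ⇒ factor: ((4*x) + 7) - 1 = 6.
Step 2. [((4*x) + 7) - 1 = 6] -1 is outermost — add 1 both sides. So sub: (4*x) + 7 = 7.
Step 3. [(4*x) + 7 = 7] subtract 7: x sits inside (… + 7). So sub: 4*x = 0.
Step 4. [4*x = 0] 4 out front; divide by 4 ⇒ div: x = 0.

Answer: x ∈ {0}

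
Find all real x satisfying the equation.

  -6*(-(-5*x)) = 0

Step 1. [-6*(-(-5*x)) = 0] -6·(inner) — divide through by -6, so div: -(-5*x) = 0.
Step 2. [-(-5*x) = 0] LHS negated; negate both sides, so neg: -5*x = 0.
Step 3. [-5*x = 0] leading coefficient -5: divide by -5, so div: x = 0.

Answer: x ∈ {0}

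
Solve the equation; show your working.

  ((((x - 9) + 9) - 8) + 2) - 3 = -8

Step 1. [((((x - 9) + 9) - 8) + 2) - 3 = -8] add 3: x sits inside (… - 3) ⇒ sub: (((x - 9) + 9) - 8) + 2 = -5.
Step 2. [(((x - 9) + 9) - 8) + 2 = -5] subtract 2: x sits inside (… + 2). So sub: ((x - 9) + 9) - 8 = -7.
Step 3. [((x - 9) + 9) - 8 = -7] add 8: x sits inside (… - 8), so sub: (x - 9) + 9 = 1.
Step 4. [(x - 9) + 9 = 1] +9 is outermost — subtract 9 both sides. So sub: x - 9 = -8.
Step 5. [x - 9 = -8] the outer -9 inverts by adding 9. So sub: x = 1.

Answer: x ∈ {1}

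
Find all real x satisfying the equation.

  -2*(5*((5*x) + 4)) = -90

Step 1. [-2*(5*((5*x) + 4)) = -90] divide by the outer -2 ⇒ div: 5*((5*x) + 4) = 45.
Step 2. [5*((5*x) + 4) = 45] 5 out front; divide by 5 ⇒ div: (5*x) + 4 = 9.
Step 3. [(5*x) + 4 = 9] peel the +4: subtract 4 from each side. So sub: 5*x = 5.
Step 4. [5*x = 5] divide by the outer 5 ⇒ div: x = 1.

Answer: x ∈ {1}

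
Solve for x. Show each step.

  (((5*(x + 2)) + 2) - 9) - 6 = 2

Step 1. [(((5*(x + 2)) + 2) - 9) - 6 = 2] -6 is outermost — add 6 both sides, so sub: ((5*(x + 2)) + 2) - 9 = 8.
Step 2. [((5*(x + 2)) + 2) - 9 = 8] 9 comes off first (add 9). So sub: (5*(x + 2)) + 2 = 17.
Step 3. [(5*(x + 2)) + 2 = 17] peel the +2: subtract 2 from each side. So sub: 5*(x + 2) = 15.
Step 4. [5*(x + 2) = 15] leading coefficient 5: divide by 5. So div: x + 2 = 3.
Step 5. [x + 2 = 3] the outer +2 inverts by subtracting 2, so sub: x = 1.

Answer: x ∈ {1}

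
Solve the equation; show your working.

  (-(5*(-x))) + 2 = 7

Step 1. [(-(5*(-x))) + 2 = 7] 2 comes off first (subtract 2). So sub: -(5*(-x)) = 5.
Step 2. [-(5*(-x)) = 5] LHS negated; negate both sides, so neg: 5*(-x) = -5.
Step 3. [5*(-x) = -5] LHS = 5·(…); ÷5 both sides ⇒ div: -x = -1.
Step 4. [-x = -1] flip signs both sides ⇒ neg: x = 1.

Answer: x ∈ {1}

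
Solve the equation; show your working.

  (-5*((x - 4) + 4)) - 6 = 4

Step 1. [(-5*((x - 4) + 4)) - 6 = 4] add 6: x sits inside (… - 6), so sub: -5*((x - 4) + 4) = 10.
Step 2. [-5*((x - 4) + 4) = 10] LHS = -5·(…); ÷-5 both sides. So div: (x - 4) + 4 = -2.
Step 3. [(x - 4) + 4 = -2] 4 comes off first (subtract 4), so sub: x - 4 = -6.
Step 4. [x - 4 = -6] -4 is outermost — add 4 both sides ⇒ sub: x = -2.

Answer: x ∈ {-2}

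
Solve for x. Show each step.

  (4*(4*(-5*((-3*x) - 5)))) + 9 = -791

Step 1. [(4*(4*(-5*((-3*x) - 5)))) + 9 = -791] 9 comes off first (subtract 9) ⇒ sub: 4*(4*(-5*((-3*x) - 5))) = -800.
Step 2. [4*(4*(-5*((-3*x) - 5))) = -800] divide by the outer 4. So div: 4*(-5*((-3*x) - 5)) = -200.
Step 3. [4*(-5*((-3*x) - 5)) = -200] 4·(inner) — divide through by 4. So div: -5*((-3*x) - 5) = -50.
Step 4. [-5*((-3*x) - 5) = -50] -5 out front; divide by -5. So div: (-3*x) - 5 = 10.
Step 5. [(-3*x) - 5 = 10] 5 comes off first (add 5) ⇒ sub: -3*x = 15.
Step 6. [-3*x = 15] divide by the outer -3, so div: x = -5.

Answer: x ∈ {-5}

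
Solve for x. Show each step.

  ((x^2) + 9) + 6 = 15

Step 1. [((x^2) + 9) + 6 = 15] +6 is outermost — subtract 6 both sides. So sub: (x^2) + 9 = 9.
Step 2. [(x^2) + 9 = 9] 9 comes off first (subtract 9) ⇒ sub: x^2 = 0.
Step 3. [x^2 = 0] LHS squared, RHS 0 ≥ 0: apply √ (±). So sqrt: x = 0.

Answer: x ∈ {0}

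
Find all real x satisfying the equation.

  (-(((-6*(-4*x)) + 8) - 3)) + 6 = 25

Step 1. [(-(((-6*(-4*x)) + 8) - 3)) + 6 = 25] subtract 6: x sits inside (… + 6). So sub: -(((-6*(-4*x)) + 8) - 3) = 19.
Step 2. [-(((-6*(-4*x)) + 8) - 3) = 19] leading − — multiply by −1 ⇒ neg: ((-6*(-4*x)) + 8) - 3 = -19.
Step 3. [((-6*(-4*x)) + 8) - 3 = -19] the outer -3 inverts by adding 3. So sub: (-6*(-4*x)) + 8 = -16.
Step 4. [(-6*(-4*x)) + 8 = -16] +8 is outermost — subtract 8 both sides ⇒ sub: -6*(-4*x) = -24.
Step 5. [-6*(-4*x) = -24] -6 out front; divide by -6, so div: -4*x = 4.
Step 6. [-4*x = 4] divide by the outer -4. So div: x = -1.

Answer: x ∈ {-1}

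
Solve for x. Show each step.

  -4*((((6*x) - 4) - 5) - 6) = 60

Step 1. [-4*((((6*x) - 4) - 5) - 6) = 60] leading coefficient -4: divide by -4. So div: (((6*x) - 4) - 5) - 6 = -15.
Step 2. [(((6*x) - 4) - 5) - 6 = -15] peel the -6: add 6 from each side ⇒ sub: ((6*x) - 4) - 5 = -9.
Step 3. [((6*x) - 4) - 5 = -9] 5 comes off first (add 5). So sub: (6*x) - 4 = -4.
Step 4. [(6*x) - 4 = -4] 4 comes off first (add 4). So sub: 6*x = 0.
Step 5. [6*x = 0] divide by the outer 6. So div: x = 0.

Answer: x ∈ {0}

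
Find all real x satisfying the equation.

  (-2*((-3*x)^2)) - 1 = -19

Step 1. [(-2*((-3*x)^2)) - 1 = -19] add 1: x sits inside (… - 1). So sub: -2*((-3*x)^2) = -18.
Step 2. [-2*((-3*x)^2) = -18] -2 out front; divide by -2 ⇒ div: (-3*x)^2 = 9.
Step 3. [(-3*x)^2 = 9] 9 ≥ 0, LHS is (·)² — take ±√. So sqrt: -3*x = 3 or -3.
Step 4. [-3*x = 3 or -3] -3·(inner) — divide through by -3. So div: x = -1 or 1.

Answer: x ∈ {-1, 1}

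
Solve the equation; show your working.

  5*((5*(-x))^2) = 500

Step 1. [5*((5*(-x))^2) = 500] leading coefficient 5: divide by 5. So div: (5*(-x))^2 = 100.
Step 2. [(5*(-x))^2 = 100] LHS squared, RHS 100 ≥ 0: apply √ (±). So sqrt: 5*(-x) = 10 or -10.
Step 3. [5*(-x) = 10 or -10] divide by the outer 5, so div: -x = 2 or -2.
Step 4. [-x = 2 or -2] LHS negated; negate both sides. So neg: x = -2 or 2.

Answer: x ∈ {-2, 2}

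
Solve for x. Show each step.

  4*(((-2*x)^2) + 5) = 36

Step 1. [4*(((-2*x)^2) + 5) = 36] 4 out front; divide by 4 ⇒ div: ((-2*x)^2) + 5 = 9.
Step 2. [((-2*x)^2) + 5 = 9] 5 comes off first (subtract 5). So sub: (-2*x)^2 = 4.
Step 3. [(-2*x)^2 = 4] √ both sides: 4 ≥ 0 gives two branches, so sqrt: -2*x = 2 or -2.
Step 4. [-2*x = 2 or -2] LHS = -2·(…); ÷-2 both sides, so div: x = -1 or 1.

Answer: x ∈ {-1, 1}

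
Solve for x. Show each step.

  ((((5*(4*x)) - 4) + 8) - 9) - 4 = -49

Step 1. [((((5*(4*x)) - 4) + 8) - 9) - 4 = -49] add 4: x sits inside (… - 4), so sub: (((5*(4*x)) - 4) + 8) - 9 = -45.
Step 2. [(((5*(4*x)) - 4) + 8) - 9 = -45] -9 is outermost — add 9 both sides. So sub: ((5*(4*x)) - 4) + 8 = -36.
Step 3. [((5*(4*x)) - 4) + 8 = -36] subtract 8: x sits inside (… + 8), so sub: (5*(4*x)) - 4 = -44.
Step 4. [(5*(4*x)) - 4 = -44] the outer -4 inverts by adding 4. So sub: 5*(4*x) = -40.
Step 5. [5*(4*x) = -40] 5 out front; divide by 5 ⇒ div: 4*x = -8.
Step 6. [4*x = -8] 4 out front; divide by 4, so div: x = -2.

Answer: x ∈ {-2}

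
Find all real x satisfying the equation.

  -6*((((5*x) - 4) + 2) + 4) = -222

Step 1. [-6*((((5*x) - 4) + 2) + 4) = -222] -6·(inner) — divide through by -6. So div: (((5*x) - 4) + 2) + 4 = 37.
Step 2. [(((5*x) - 4) + 2) + 4 = 37] subtract 4: x sits inside (… + 4), so sub: ((5*x) - 4) + 2 = 33.
Step 3. [((5*x) - 4) + 2 = 33] peel the +2: subtract 2 from each side ⇒ sub: (5*x) - 4 = 31.
Step 4. [(5*x) - 4 = 31] peel the -4: add 4 from each side ⇒ sub: 5*x = 35.
Step 5. [5*x = 35] divide by the outer 5 ⇒ div: x = 7.

Answer: x ∈ {7}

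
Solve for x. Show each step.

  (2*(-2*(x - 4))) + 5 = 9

Step 1. [(2*(-2*(x - 4))) + 5 = 9] 5 comes off first (subtract 5) ⇒ sub: 2*(-2*(x - 4)) = 4.
Step 2. [2*(-2*(x - 4)) = 4] leading coefficient 2: divide by 2. So div: -2*(x - 4) = 2.
Step 3. [-2*(x - 4) = 2] -2·(inner) — divide through by -2. So div: x - 4 = -1.
Step 4. [x - 4 = -1] peel the -4: add 4 from each side ⇒ sub: x = 3.

Answer: x ∈ {3}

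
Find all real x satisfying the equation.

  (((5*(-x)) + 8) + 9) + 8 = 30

Step 1. [(((5*(-x)) + 8) + 9) + 8 = 30] 8 comes off first (subtract 8), so sub: ((5*(-x)) + 8) + 9 = 22.
Step 2. [((5*(-x)) + 8) + 9 = 22] peel the +9: subtract 9 from each side, so sub: (5*(-x)) + 8 = 13.
Step 3. [(5*(-x)) + 8 = 13] +8 is outermost — subtract 8 both sides ⇒ sub: 5*(-x) = 5.
Step 4. [5*(-x) = 5] LHS = 5·(…); ÷5 both sides. So div: -x = 1.
Step 5. [-x = 1] flip signs both sides, so neg: x = -1.

Answer: x ∈ {-1}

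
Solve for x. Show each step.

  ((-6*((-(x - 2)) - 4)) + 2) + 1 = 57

Step 1. [((-6*((-(x - 2)) - 4)) + 2) + 1 = 57] peel the +1: subtract 1 from each side. So sub: (-6*((-(x - 2)) - 4)) + 2 = 56.
Step 2. [(-6*((-(x - 2)) - 4)) + 2 = 56] subtract 2: x sits inside (… + 2) ⇒ sub: -6*((-(x - 2)) - 4) = 54.
Step 3. [-6*((-(x - 2)) - 4) = 54] -6·(inner) — divide through by -6 ⇒ div: (-(x - 2)) - 4 = -9.
Step 4. [(-(x - 2)) - 4 = -9] add 4: x sits inside (… - 4), so sub: -(x - 2) = -5.
Step 5. [-(x - 2) = -5] flip signs both sides, so neg: x - 2 = 5.
Step 6. [x - 2 = 5] peel the -2: add 2 from each side. So sub: x = 7.

Answer: x ∈ {7}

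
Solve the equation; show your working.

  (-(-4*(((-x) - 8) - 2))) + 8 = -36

Step 1. [(-(-4*(((-x) - 8) - 2))) + 8 = -36] the outer +8 inverts by subtracting 8, so sub: -(-4*(((-x) - 8) - 2)) = -44.
Step 2. [-(-4*(((-x) - 8) - 2)) = -44] flip signs both sides. So neg: -4*(((-x) - 8) - 2) = 44.
Step 3. [-4*(((-x) - 8) - 2) = 44] -4·(inner) — divide through by -4. So div: ((-x) - 8) - 2 = -11.
Step 4. [((-x) - 8) - 2 = -11] peel the -2: add 2 from each side, so sub: (-x) - 8 = -9.
Step 5. [(-x) - 8 = -9] 8 comes off first (add 8), so sub: -x = -1.
Step 6. [-x = -1] flip signs both sides, so neg: x = 1.

Answer: x ∈ {1}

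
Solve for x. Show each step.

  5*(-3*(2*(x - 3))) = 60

Step 1. [5*(-3*(2*(x - 3))) = 60] leading coefficient 5: divide by 5, so div: -3*(2*(x - 3)) = 12.
Step 2. [-3*(2*(x - 3)) = 12] divide by the outer -3. So div: 2*(x - 3) = -4.
Step 3. [2*(x - 3) = -4] 2 out front; divide by 2. So div: x - 3 = -2.
Step 4. [x - 3 = -2] the outer -3 inverts by adding 3 ⇒ sub: x = 1.

Answer: x ∈ {1}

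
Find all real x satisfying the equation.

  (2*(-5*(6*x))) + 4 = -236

Step 1. [(2*(-5*(6*x))) + 4 = -236] the outer +4 inverts by subtracting 4, so sub: 2*(-5*(6*x)) = -240.
Step 2. [2*(-5*(6*x)) = -240] LHS = 2·(…); ÷2 both sides, so div: -5*(6*x) = -120.
Step 3. [-5*(6*x) = -120] divide by the outer -5. So div: 6*x = 24.
Step 4. [6*x = 24] 6 out front; divide by 6. So div: x = 4.

Answer: x ∈ {4}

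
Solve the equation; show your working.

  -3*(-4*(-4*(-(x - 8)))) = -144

Step 1. [-3*(-4*(-4*(-(x - 8)))) = -144] -3·(inner) — divide through by -3, so div: -4*(-4*(-(x - 8))) = 48.
Step 2. [-4*(-4*(-(x - 8))) = 48] leading coefficient -4: divide by -4 ⇒ div: -4*(-(x - 8)) = -12.
Step 3. [-4*(-(x - 8)) = -12] -4 out front; divide by -4 ⇒ div: -(x - 8) = 3.
Step 4. [-(x - 8) = 3] LHS negated; negate both sides ⇒ neg: x - 8 = -3.
Step 5. [x - 8 = -3] peel the -8: add 8 from each side ⇒ sub: x = 5.

Answer: x ∈ {5}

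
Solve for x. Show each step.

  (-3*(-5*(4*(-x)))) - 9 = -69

Step 1. [(-3*(-5*(4*(-x)))) - 9 = -69] add 9: x sits inside (… - 9), so sub: -3*(-5*(4*(-x))) = -60.
Step 2. [-3*(-5*(4*(-x))) = -60] -3·(inner) — divide through by -3 ⇒ div: -5*(4*(-x)) = 20.
Step 3. [-5*(4*(-x)) = 20] leading coefficient -5: divide by -5. So div: 4*(-x) = -4.
Step 4. [4*(-x) = -4] 4 out front; divide by 4 ⇒ div: -x = -1.
Step 5. [-x = -1] flip signs both sides. So neg: x = 1.

Answer: x ∈ {1}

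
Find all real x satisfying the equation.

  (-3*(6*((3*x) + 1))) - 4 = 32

Step 1. [(-3*(6*((3*x) + 1))) - 4 = 32] add 4: x sits inside (… - 4). So sub: -3*(6*((3*x) + 1)) = 36.
Step 2. [-3*(6*((3*x) + 1)) = 36] leading coefficient -3: divide by -3 ⇒ div: 6*((3*x) + 1) = -12.
Step 3. [6*((3*x) + 1) = -12] divide by the outer 6, so div: (3*x) + 1 = -2.
Step 4. [(3*x) + 1 = -2] 1 comes off first (subtract 1). So sub: 3*x = -3.
Step 5. [3*x = -3] 3·(inner) — divide through by 3, so div: x = -1.

Answer: x ∈ {-1}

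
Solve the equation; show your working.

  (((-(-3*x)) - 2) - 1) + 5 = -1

Step 1. [(((-(-3*x)) - 2) - 1) + 5 = -1] +5 is outermost — subtract 5 both sides ⇒ sub: ((-(-3*x)) - 2) - 1 = -6.
Step 2. [((-(-3*x)) - 2) - 1 = -6] the outer -1 inverts by adding 1 ⇒ sub: (-(-3*x)) - 2 = -5.
Step 3. [(-(-3*x)) - 2 = -5] 2 comes off first (add 2) ⇒ sub: -(-3*x) = -3.
Step 4. [-(-3*x) = -3] flip signs both sides ⇒ neg: -3*x = 3.
Step 5. [-3*x = 3] -3 out front; divide by -3 ⇒ div: x = -1.

Answer: x ∈ {-1}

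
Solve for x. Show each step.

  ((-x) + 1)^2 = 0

Step 1. [((-x) + 1)^2 = 0] √ both sides: 0 ≥ 0 gives two branches, so sqrt: (-x) + 1 = 0.
Step 2. [(-x) + 1 = 0] subtract 1: x sits inside (… + 1). So sub: -x = -1.
Step 3. [-x = -1] flip signs both sides. So neg: x = 1.

Answer: x ∈ {1}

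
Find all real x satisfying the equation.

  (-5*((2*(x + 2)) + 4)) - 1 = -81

Step 1. [(-5*((2*(x + 2)) + 4)) - 1 = -81] -1 is outermost — add 1 both sides. So sub: -5*((2*(x + 2)) + 4) = -80.
Step 2. [-5*((2*(x + 2)) + 4) = -80] -5 out front; divide by -5, so div: (2*(x + 2)) + 4 = 16.
Step 3. [(2*(x + 2)) + 4 = 16] common factor 2 (LHS and 16) — divide through ⇒ factor: (x + 2) + 2 = 8.
Step 4. [(x + 2) + 2 = 8] +2 is outermost — subtract 2 both sides. So sub: x + 2 = 6.
Step 5. [x + 2 = 6] 2 comes off first (subtract 2) ⇒ sub: x = 4.

Answer: x ∈ {4}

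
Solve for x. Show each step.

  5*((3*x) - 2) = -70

Step 1. [5*((3*x) - 2) = -70] divide by the outer 5 ⇒ div: (3*x) - 2 = -14.
Step 2. [(3*x) - 2 = -14] -2 is outermost — add 2 both sides, so sub: 3*x = -12.
Step 3. [3*x = -12] LHS = 3·(…); ÷3 both sides, so div: x = -4.

Answer: x ∈ {-4}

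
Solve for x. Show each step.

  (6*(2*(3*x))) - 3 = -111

Step 1. [(6*(2*(3*x))) - 3 = -111] the outer -3 inverts by adding 3. So sub: 6*(2*(3*x)) = -108.
Step 2. [6*(2*(3*x)) = -108] 6 out front; divide by 6. So div: 2*(3*x) = -18.
Step 3. [2*(3*x) = -18] 2·(inner) — divide through by 2, so div: 3*x = -9.
Step 4. [3*x = -9] divide by the outer 3 ⇒ div: x = -3.

Answer: x ∈ {-3}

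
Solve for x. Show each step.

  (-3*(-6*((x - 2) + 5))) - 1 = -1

Step 1. [(-3*(-6*((x - 2) + 5))) - 1 = -1] the outer -1 inverts by adding 1. So sub: -3*(-6*((x - 2) + 5)) = 0.
Step 2. [-3*(-6*((x - 2) + 5)) = 0] leading coefficient -3: divide by -3, so div: -6*((x - 2) + 5) = 0.
Step 3. [-6*((x - 2) + 5) = 0] LHS = -6·(…); ÷-6 both sides ⇒ div: (x - 2) + 5 = 0.
Step 4. [(x - 2) + 5 = 0] +5 is outermost — subtract 5 both sides. So sub: x - 2 = -5.
Step 5. [x - 2 = -5] -2 is outermost — add 2 both sides ⇒ sub: x = -3.

Answer: x ∈ {-3}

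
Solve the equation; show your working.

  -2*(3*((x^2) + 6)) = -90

Step 1. [-2*(3*((x^2) + 6)) = -90] leading coefficient -2: divide by -2 ⇒ div: 3*((x^2) + 6) = 45.
Step 2. [3*((x^2) + 6) = 45] leading coefficient 3: divide by 3, so div: (x^2) + 6 = 15.
Step 3. [(x^2) + 6 = 15] +6 is outermost — subtract 6 both sides, so sub: x^2 = 9.
Step 4. [x^2 = 9] LHS squared, RHS 9 ≥ 0: apply √ (±) ⇒ sqrt: x = 3 or -3.

Answer: x ∈ {-3, 3}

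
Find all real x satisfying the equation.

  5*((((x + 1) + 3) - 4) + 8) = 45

Step 1. [5*((((x + 1) + 3) - 4) + 8) = 45] 5·(inner) — divide through by 5, so div: (((x + 1) + 3) - 4) + 8 = 9.
Step 2. [(((x + 1) + 3) - 4) + 8 = 9] subtract 8: x sits inside (… + 8). So sub: ((x + 1) + 3) - 4 = 1.
Step 3. [((x + 1) + 3) - 4 = 1] peel the -4: add 4 from each side, so sub: (x + 1) + 3 = 5.
Step 4. [(x + 1) + 3 = 5] peel the +3: subtract 3 from each side, so sub: x + 1 = 2.
Step 5. [x + 1 = 2] subtract 1: x sits inside (… + 1), so sub: x = 1.

Answer: x ∈ {1}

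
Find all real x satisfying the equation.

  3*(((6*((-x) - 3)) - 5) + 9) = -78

Step 1. [3*(((6*((-x) - 3)) - 5) + 9) = -78] divide by the outer 3 ⇒ div: ((6*((-x) - 3)) - 5) + 9 = -26.
Step 2. [((6*((-x) - 3)) - 5) + 9 = -26] peel the +9: subtract 9 from each side, so sub: (6*((-x) - 3)) - 5 = -35.
Step 3. [(6*((-x) - 3)) - 5 = -35] 5 comes off first (add 5). So sub: 6*((-x) - 3) = -30.
Step 4. [6*((-x) - 3) = -30] LHS = 6·(…); ÷6 both sides, so div: (-x) - 3 = -5.
Step 5. [(-x) - 3 = -5] peel the -3: add 3 from each side, so sub: -x = -2.
Step 6. [-x = -2] flip signs both sides ⇒ neg: x = 2.

Answer: x ∈ {2}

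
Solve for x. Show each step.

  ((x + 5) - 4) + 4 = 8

Step 1. [((x + 5) - 4) + 4 = 8] +4 is outermost — subtract 4 both sides, so sub: (x + 5) - 4 = 4.
Step 2. [(x + 5) - 4 = 4] 4 comes off first (add 4) ⇒ sub: x + 5 = 8.
Step 3. [x + 5 = 8] 5 comes off first (subtract 5), so sub: x = 3.

Answer: x ∈ {3}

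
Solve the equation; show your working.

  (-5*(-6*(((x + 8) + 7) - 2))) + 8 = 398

Step 1. [(-5*(-6*(((x + 8) + 7) - 2))) + 8 = 398] the outer +8 inverts by subtracting 8. So sub: -5*(-6*(((x + 8) + 7) - 2)) = 390.
Step 2. [-5*(-6*(((x + 8) + 7) - 2)) = 390] LHS = -5·(…); ÷-5 both sides ⇒ div: -6*(((x + 8) + 7) - 2) = -78.
Step 3. [-6*(((x + 8) + 7) - 2) = -78] leading coefficient -6: divide by -6. So div: ((x + 8) + 7) - 2 = 13.
Step 4. [((x + 8) + 7) - 2 = 13] add 2: x sits inside (… - 2) ⇒ sub: (x + 8) + 7 = 15.
Step 5. [(x + 8) + 7 = 15] 7 comes off first (subtract 7). So sub: x + 8 = 8.
Step 6. [x + 8 = 8] the outer +8 inverts by subtracting 8, so sub: x = 0.

Answer: x ∈ {0}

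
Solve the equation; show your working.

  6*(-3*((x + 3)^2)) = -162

Step 1. [6*(-3*((x + 3)^2)) = -162] 6 out front; divide by 6, so div: -3*((x + 3)^2) = -27.
Step 2. [-3*((x + 3)^2) = -27] -3 out front; divide by -3, so div: (x + 3)^2 = 9.
Step 3. [(x + 3)^2 = 9] √ both sides: 9 ≥ 0 gives two branches ⇒ sqrt: x + 3 = 3 or -3.
Step 4. [x + 3 = 3 or -3] subtract 3: x sits inside (… + 3) ⇒ sub: x = 0 or -6.

Answer: x ∈ {-6, 0}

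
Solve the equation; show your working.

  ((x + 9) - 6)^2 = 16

Step 1. [((x + 9) - 6)^2 = 16] LHS squared, RHS 16 ≥ 0: apply √ (±), so sqrt: (x + 9) - 6 = 4 or -4.
Step 2. [(x + 9) - 6 = 4 or -4] -6 is outermost — add 6 both sides, so sub: x + 9 = 10 or 2.
Step 3. [x + 9 = 10 or 2] the outer +9 inverts by subtracting 9, so sub: x = 1 or -7.

Answer: x ∈ {-7, 1}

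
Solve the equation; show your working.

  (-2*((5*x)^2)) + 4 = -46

Step 1. [(-2*((5*x)^2)) + 4 = -46] +4 is outermost — subtract 4 both sides ⇒ sub: -2*((5*x)^2) = -50.
Step 2. [-2*((5*x)^2) = -50] leading coefficient -2: divide by -2. So div: (5*x)^2 = 25.
Step 3. [(5*x)^2 = 25] √ both sides: 25 ≥ 0 gives two branches, so sqrt: 5*x = 5 or -5.
Step 4. [5*x = 5 or -5] divide by the outer 5. So div: x = 1 or -1.

Answer: x ∈ {-1, 1}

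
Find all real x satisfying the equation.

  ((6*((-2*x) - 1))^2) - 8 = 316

Step 1. [((6*((-2*x) - 1))^2) - 8 = 316] 8 comes off first (add 8). So sub: (6*((-2*x) - 1))^2 = 324.
Step 2. [(6*((-2*x) - 1))^2 = 324] √ both sides: 324 ≥ 0 gives two branches. So sqrt: 6*((-2*x) - 1) = 18 or -18.
Step 3. [6*((-2*x) - 1) = 18 or -18] LHS = 6·(…); ÷6 both sides. So div: (-2*x) - 1 = 3 or -3.
Step 4. [(-2*x) - 1 = 3 or -3] peel the -1: add 1 from each side, so sub: -2*x = 4 or -2.
Step 5. [-2*x = 4 or -2] leading coefficient -2: divide by -2. So div: x = -2 or 1.

Answer: x ∈ {-2, 1}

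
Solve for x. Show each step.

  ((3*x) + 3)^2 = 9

Step 1. [((3*x) + 3)^2 = 9] LHS squared, RHS 9 ≥ 0: apply √ (±), so sqrt: (3*x) + 3 = 3 or -3.
Step 2. [(3*x) + 3 = 3 or -3] 3 | LHS and 3 | 3 or -3: pull 3 out ⇒ factor: x + 1 = 1 or -1.
Step 3. [x + 1 = 1 or -1] subtract 1: x sits inside (… + 1) ⇒ sub: x = 0 or -2.

Answer: x ∈ {-2, 0}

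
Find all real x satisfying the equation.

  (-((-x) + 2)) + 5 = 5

Step 1. [(-((-x) + 2)) + 5 = 5] peel the +5: subtract 5 from each side, so sub: -((-x) + 2) = 0.
Step 2. [-((-x) + 2) = 0] LHS negated; negate both sides ⇒ neg: (-x) + 2 = 0.
Step 3. [(-x) + 2 = 0] the outer +2 inverts by subtracting 2 ⇒ sub: -x = -2.
Step 4. [-x = -2] flip signs both sides. So neg: x = 2.

Answer: x ∈ {2}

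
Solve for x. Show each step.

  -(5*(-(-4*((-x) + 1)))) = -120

Step 1. [-(5*(-(-4*((-x) + 1)))) = -120] flip signs both sides. So neg: 5*(-(-4*((-x) + 1))) = 120.
Step 2. [5*(-(-4*((-x) + 1))) = 120] 5·(inner) — divide through by 5, so div: -(-4*((-x) + 1)) = 24.
Step 3. [-(-4*((-x) + 1)) = 24] flip signs both sides. So neg: -4*((-x) + 1) = -24.
Step 4. [-4*((-x) + 1) = -24] LHS = -4·(…); ÷-4 both sides ⇒ div: (-x) + 1 = 6.
Step 5. [(-x) + 1 = 6] subtract 1: x sits inside (… + 1), so sub: -x = 5.
Step 6. [-x = 5] LHS negated; negate both sides. So neg: x = -5.

Answer: x ∈ {-5}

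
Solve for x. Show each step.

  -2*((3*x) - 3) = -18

Step 1. [-2*((3*x) - 3) = -18] leading coefficient -2: divide by -2 ⇒ div: (3*x) - 3 = 9.
Step 2. [(3*x) - 3 = 9] 3 | LHS and 3 | 9: pull 3 out, so factor: x - 1 = 3.
Step 3. [x - 1 = 3] add 1: x sits inside (… - 1) ⇒ sub: x = 4.

Answer: x ∈ {4}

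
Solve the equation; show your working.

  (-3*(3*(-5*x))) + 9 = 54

Step 1. [(-3*(3*(-5*x))) + 9 = 54] +9 is outermost — subtract 9 both sides, so sub: -3*(3*(-5*x)) = 45.
Step 2. [-3*(3*(-5*x)) = 45] divide by the outer -3. So div: 3*(-5*x) = -15.
Step 3. [3*(-5*x) = -15] divide by the outer 3, so div: -5*x = -5.
Step 4. [-5*x = -5] -5·(inner) — divide through by -5, so div: x = 1.

Answer: x ∈ {1}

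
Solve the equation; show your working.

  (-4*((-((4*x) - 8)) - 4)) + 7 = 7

Step 1. [(-4*((-((4*x) - 8)) - 4)) + 7 = 7] subtract 7: x sits inside (… + 7) ⇒ sub: -4*((-((4*x) - 8)) - 4) = 0.
Step 2. [-4*((-((4*x) - 8)) - 4) = 0] leading coefficient -4: divide by -4. So div: (-((4*x) - 8)) - 4 = 0.
Step 3. [(-((4*x) - 8)) - 4 = 0] 4 comes off first (add 4) ⇒ sub: -((4*x) - 8) = 4.
Step 4. [-((4*x) - 8) = 4] LHS negated; negate both sides ⇒ neg: (4*x) - 8 = -4.
Step 5. [(4*x) - 8 = -4] 4 | LHS and 4 | -4: pull 4 out. So factor: x - 2 = -1.
Step 6. [x - 2 = -1] the outer -2 inverts by adding 2. So sub: x = 1.

Answer: x ∈ {1}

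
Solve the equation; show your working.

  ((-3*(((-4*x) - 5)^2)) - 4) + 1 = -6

Step 1. [((-3*(((-4*x) - 5)^2)) - 4) + 1 = -6] the outer +1 inverts by subtracting 1, so sub: (-3*(((-4*x) - 5)^2)) - 4 = -7.
Step 2. [(-3*(((-4*x) - 5)^2)) - 4 = -7] the outer -4 inverts by adding 4. So sub: -3*(((-4*x) - 5)^2) = -3.
Step 3. [-3*(((-4*x) - 5)^2) = -3] divide by the outer -3 ⇒ div: ((-4*x) - 5)^2 = 1.
Step 4. [((-4*x) - 5)^2 = 1] √ both sides: 1 ≥ 0 gives two branches. So sqrt: (-4*x) - 5 = 1 or -1.
Step 5. [(-4*x) - 5 = 1 or -1] peel the -5: add 5 from each side, so sub: -4*x = 6 or 4.
Step 6. [-4*x = 6 or 4] leading coefficient -4: divide by -4 ⇒ div: x = -3/2 or -1.

Answer: x ∈ {-3/2, -1}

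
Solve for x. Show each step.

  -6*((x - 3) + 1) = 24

Step 1. [-6*((x - 3) + 1) = 24] divide by the outer -6 ⇒ div: (x - 3) + 1 = -4.
Step 2. [(x - 3) + 1 = -4] subtract 1: x sits inside (… + 1) ⇒ sub: x - 3 = -5.
Step 3. [x - 3 = -5] -3 is outermost — add 3 both sides, so sub: x = -2.

Answer: x ∈ {-2}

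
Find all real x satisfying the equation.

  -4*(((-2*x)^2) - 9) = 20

Step 1. [-4*(((-2*x)^2) - 9) = 20] leading coefficient -4: divide by -4 ⇒ div: ((-2*x)^2) - 9 = -5.
Step 2. [((-2*x)^2) - 9 = -5] 9 comes off first (add 9). So sub: (-2*x)^2 = 4.
Step 3. [(-2*x)^2 = 4] √ both sides: 4 ≥ 0 gives two branches ⇒ sqrt: -2*x = 2 or -2.
Step 4. [-2*x = 2 or -2] LHS = -2·(…); ÷-2 both sides ⇒ div: x = -1 or 1.

Answer: x ∈ {-1, 1}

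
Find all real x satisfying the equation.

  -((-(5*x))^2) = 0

Step 1. [-((-(5*x))^2) = 0] LHS negated; negate both sides ⇒ neg: (-(5*x))^2 = 0.
Step 2. [(-(5*x))^2 = 0] √ both sides: 0 ≥ 0 gives two branches ⇒ sqrt: -(5*x) = 0.
Step 3. [-(5*x) = 0] flip signs both sides, so neg: 5*x = 0.
Step 4. [5*x = 0] 5·(inner) — divide through by 5 ⇒ div: x = 0.

Answer: x ∈ {0}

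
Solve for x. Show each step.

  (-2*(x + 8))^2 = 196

Step 1. [(-2*(x + 8))^2 = 196] √ both sides: 196 ≥ 0 gives two branches. So sqrt: -2*(x + 8) = 14 or -14.
Step 2. [-2*(x + 8) = 14 or -14] divide by the outer -2. So div: x + 8 = -7 or 7.
Step 3. [x + 8 = -7 or 7] 8 comes off first (subtract 8), so sub: x = -15 or -1.

Answer: x ∈ {-15, -1}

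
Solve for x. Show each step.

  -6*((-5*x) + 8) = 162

Step 1. [-6*((-5*x) + 8) = 162] -6 out front; divide by -6 ⇒ div: (-5*x) + 8 = -27.
Step 2. [(-5*x) + 8 = -27] +8 is outermost — subtract 8 both sides. So sub: -5*x = -35.
Step 3. [-5*x = -35] LHS = -5·(…); ÷-5 both sides. So div: x = 7.

Answer: x ∈ {7}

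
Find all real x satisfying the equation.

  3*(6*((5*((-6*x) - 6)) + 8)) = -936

Step 1. [3*(6*((5*((-6*x) - 6)) + 8)) = -936] divide by the outer 3, so div: 6*((5*((-6*x) - 6)) + 8) = -312.
Step 2. [6*((5*((-6*x) - 6)) + 8) = -312] 6 out front; divide by 6, so div: (5*((-6*x) - 6)) + 8 = -52.
Step 3. [(5*((-6*x) - 6)) + 8 = -52] 8 comes off first (subtract 8). So sub: 5*((-6*x) - 6) = -60.
Step 4. [5*((-6*x) - 6) = -60] LHS = 5·(…); ÷5 both sides. So div: (-6*x) - 6 = -12.
Step 5. [(-6*x) - 6 = -12] the outer -6 inverts by adding 6, so sub: -6*x = -6.
Step 6. [-6*x = -6] leading coefficient -6: divide by -6. So div: x = 1.

Answer: x ∈ {1}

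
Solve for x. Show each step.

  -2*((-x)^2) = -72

Step 1. [-2*((-x)^2) = -72] leading coefficient -2: divide by -2 ⇒ div: (-x)^2 = 36.
Step 2. [(-x)^2 = 36] LHS squared, RHS 36 ≥ 0: apply √ (±), so sqrt: -x = 6 or -6.
Step 3. [-x = 6 or -6] LHS negated; negate both sides ⇒ neg: x = -6 or 6.

Answer: x ∈ {-6, 6}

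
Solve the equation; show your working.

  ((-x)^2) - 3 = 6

Step 1. [((-x)^2) - 3 = 6] 3 comes off first (add 3). So sub: (-x)^2 = 9.
Step 2. [(-x)^2 = 9] LHS squared, RHS 9 ≥ 0: apply √ (±) ⇒ sqrt: -x = 3 or -3.
Step 3. [-x = 3 or -3] flip signs both sides. So neg: x = -3 or 3.

Answer: x ∈ {-3, 3}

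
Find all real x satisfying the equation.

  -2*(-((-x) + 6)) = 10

Step 1. [-2*(-((-x) + 6)) = 10] divide by the outer -2 ⇒ div: -((-x) + 6) = -5.
Step 2. [-((-x) + 6) = -5] LHS negated; negate both sides. So neg: (-x) + 6 = 5.
Step 3. [(-x) + 6 = 5] peel the +6: subtract 6 from each side. So sub: -x = -1.
Step 4. [-x = -1] flip signs both sides. So neg: x = 1.

Answer: x ∈ {1}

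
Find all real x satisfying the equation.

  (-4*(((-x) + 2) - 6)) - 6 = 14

Step 1. [(-4*(((-x) + 2) - 6)) - 6 = 14] add 6: x sits inside (… - 6) ⇒ sub: -4*(((-x) + 2) - 6) = 20.
Step 2. [-4*(((-x) + 2) - 6) = 20] leading coefficient -4: divide by -4, so div: ((-x) + 2) - 6 = -5.
Step 3. [((-x) + 2) - 6 = -5] add 6: x sits inside (… - 6) ⇒ sub: (-x) + 2 = 1.
Step 4. [(-x) + 2 = 1] the outer +2 inverts by subtracting 2, so sub: -x = -1.
Step 5. [-x = -1] flip signs both sides ⇒ neg: x = 1.

Answer: x ∈ {1}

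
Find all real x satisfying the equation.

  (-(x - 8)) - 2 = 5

Step 1. [(-(x - 8)) - 2 = 5] add 2: x sits inside (… - 2), so sub: -(x - 8) = 7.
Step 2. [-(x - 8) = 7] flip signs both sides, so neg: x - 8 = -7.
Step 3. [x - 8 = -7] peel the -8: add 8 from each side ⇒ sub: x = 1.

Answer: x ∈ {1}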